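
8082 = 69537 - 61455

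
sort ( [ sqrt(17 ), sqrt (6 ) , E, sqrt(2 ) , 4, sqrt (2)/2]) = [sqrt ( 2 )/2, sqrt( 2 )  ,  sqrt( 6),  E , 4 , sqrt( 17 )]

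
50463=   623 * 81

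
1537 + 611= 2148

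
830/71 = 11+ 49/71= 11.69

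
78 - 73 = 5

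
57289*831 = 47607159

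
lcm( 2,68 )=68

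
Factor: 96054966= 2^1 * 3^2 * 7^1 * 229^1*3329^1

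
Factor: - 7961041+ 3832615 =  - 4128426 = - 2^1*3^2*211^1*1087^1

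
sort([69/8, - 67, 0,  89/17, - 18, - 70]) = [ - 70, - 67, - 18, 0, 89/17, 69/8]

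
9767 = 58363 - 48596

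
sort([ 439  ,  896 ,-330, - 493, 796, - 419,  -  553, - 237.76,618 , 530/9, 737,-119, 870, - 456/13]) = [-553, - 493,  -  419, - 330, - 237.76, - 119, - 456/13, 530/9,  439,618 , 737,796, 870, 896] 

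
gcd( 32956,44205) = 7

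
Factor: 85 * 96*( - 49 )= - 2^5*3^1  *  5^1*7^2 * 17^1=-399840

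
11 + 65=76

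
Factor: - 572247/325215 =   -  3^( - 2) * 5^( - 1 )*11^( - 1)*13^1*67^1 = -871/495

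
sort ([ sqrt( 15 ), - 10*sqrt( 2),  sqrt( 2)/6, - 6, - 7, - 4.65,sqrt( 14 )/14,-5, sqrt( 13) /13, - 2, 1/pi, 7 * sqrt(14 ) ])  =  [ - 10*sqrt(2), - 7,- 6, - 5, - 4.65, - 2,  sqrt(  2)/6,sqrt( 14 ) /14,sqrt ( 13 )/13, 1/pi , sqrt(15 ) , 7*sqrt(14)]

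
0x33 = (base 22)27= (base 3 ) 1220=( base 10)51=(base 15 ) 36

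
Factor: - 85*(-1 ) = 85  =  5^1*17^1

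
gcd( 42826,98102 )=2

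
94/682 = 47/341 = 0.14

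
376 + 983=1359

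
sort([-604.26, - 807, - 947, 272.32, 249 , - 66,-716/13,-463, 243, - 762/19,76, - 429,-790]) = [ - 947, - 807, - 790 , - 604.26, - 463, - 429, - 66, - 716/13, - 762/19, 76, 243, 249,272.32 ] 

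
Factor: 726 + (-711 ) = 3^1* 5^1  =  15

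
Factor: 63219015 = 3^3 *5^1*468289^1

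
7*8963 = 62741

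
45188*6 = 271128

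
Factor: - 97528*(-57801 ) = 5637215928 = 2^3*3^1*73^1*167^1*19267^1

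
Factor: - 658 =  - 2^1*7^1*47^1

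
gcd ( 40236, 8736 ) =84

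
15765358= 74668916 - 58903558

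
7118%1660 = 478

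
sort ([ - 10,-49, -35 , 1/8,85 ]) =[ - 49, - 35, -10,1/8,85] 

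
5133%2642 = 2491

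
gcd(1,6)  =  1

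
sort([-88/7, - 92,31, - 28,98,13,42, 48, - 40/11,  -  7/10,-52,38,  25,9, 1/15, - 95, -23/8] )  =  [ - 95, - 92, - 52,  -  28, -88/7, - 40/11, - 23/8, - 7/10 , 1/15, 9,  13,25, 31, 38,42,48,98]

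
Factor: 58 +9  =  67=67^1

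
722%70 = 22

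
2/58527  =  2/58527 = 0.00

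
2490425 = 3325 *749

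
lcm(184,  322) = 1288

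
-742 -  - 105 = -637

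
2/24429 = 2/24429 = 0.00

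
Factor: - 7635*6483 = -49497705 = - 3^2* 5^1 * 509^1*2161^1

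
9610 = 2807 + 6803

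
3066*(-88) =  - 269808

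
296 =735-439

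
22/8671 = 22/8671 = 0.00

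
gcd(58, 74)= 2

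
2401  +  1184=3585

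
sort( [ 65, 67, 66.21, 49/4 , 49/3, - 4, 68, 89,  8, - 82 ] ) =[ - 82, - 4, 8, 49/4, 49/3, 65, 66.21, 67,68, 89 ]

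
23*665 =15295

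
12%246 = 12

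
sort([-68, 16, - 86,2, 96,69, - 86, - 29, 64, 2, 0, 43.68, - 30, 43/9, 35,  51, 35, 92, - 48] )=[-86,-86,-68,-48, - 30, -29, 0,2,2, 43/9, 16, 35, 35, 43.68,  51  ,  64, 69, 92, 96]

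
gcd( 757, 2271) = 757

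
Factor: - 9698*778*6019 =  - 2^2*13^2*373^1*389^1*463^1=- 45413619836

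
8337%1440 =1137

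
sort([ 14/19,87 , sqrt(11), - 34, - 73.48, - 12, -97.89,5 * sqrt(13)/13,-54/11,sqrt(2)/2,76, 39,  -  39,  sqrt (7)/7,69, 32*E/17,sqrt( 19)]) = [ - 97.89  , - 73.48,-39, -34, - 12, - 54/11,sqrt(7 ) /7,sqrt ( 2)/2, 14/19,5*sqrt(13 ) /13,  sqrt(11), sqrt (19), 32*E/17, 39,69,76,87]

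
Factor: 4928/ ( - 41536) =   -  7^1*59^( - 1 )  =  - 7/59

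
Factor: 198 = 2^1*3^2*11^1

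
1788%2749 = 1788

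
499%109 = 63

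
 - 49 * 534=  - 26166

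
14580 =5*2916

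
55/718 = 55/718 = 0.08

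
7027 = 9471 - 2444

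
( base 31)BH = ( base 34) ai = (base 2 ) 101100110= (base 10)358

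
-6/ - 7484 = 3/3742 = 0.00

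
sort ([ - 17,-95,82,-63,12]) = [-95, - 63, -17,  12, 82] 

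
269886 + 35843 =305729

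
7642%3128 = 1386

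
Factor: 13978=2^1*29^1*241^1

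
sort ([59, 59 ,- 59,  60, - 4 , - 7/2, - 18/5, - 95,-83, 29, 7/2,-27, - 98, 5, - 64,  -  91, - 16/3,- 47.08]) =[ - 98, - 95, - 91, - 83 , - 64 ,-59 , - 47.08, - 27,-16/3, - 4, - 18/5,-7/2, 7/2,5,29, 59, 59 , 60 ]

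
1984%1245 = 739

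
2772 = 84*33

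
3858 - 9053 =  - 5195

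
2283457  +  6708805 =8992262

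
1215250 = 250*4861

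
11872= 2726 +9146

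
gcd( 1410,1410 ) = 1410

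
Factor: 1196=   2^2*13^1 * 23^1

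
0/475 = 0 = 0.00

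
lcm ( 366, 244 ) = 732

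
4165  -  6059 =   -  1894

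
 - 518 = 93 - 611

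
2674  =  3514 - 840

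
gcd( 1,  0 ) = 1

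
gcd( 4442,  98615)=1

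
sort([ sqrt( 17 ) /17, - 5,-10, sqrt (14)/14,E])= [ - 10,  -  5,sqrt( 17) /17,sqrt( 14 )/14,E] 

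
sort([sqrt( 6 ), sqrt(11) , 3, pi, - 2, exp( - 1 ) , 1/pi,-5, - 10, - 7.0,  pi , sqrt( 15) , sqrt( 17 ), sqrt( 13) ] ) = [ - 10, - 7.0,-5, - 2 , 1/pi, exp( - 1), sqrt(6), 3,pi, pi, sqrt(11),sqrt( 13 ), sqrt( 15 ),sqrt( 17 )] 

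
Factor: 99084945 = 3^1 * 5^1 * 6605663^1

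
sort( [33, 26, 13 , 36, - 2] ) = [ - 2, 13, 26,33,36 ] 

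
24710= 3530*7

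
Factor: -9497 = - 9497^1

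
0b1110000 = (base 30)3M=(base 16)70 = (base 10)112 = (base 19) 5H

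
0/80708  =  0 = 0.00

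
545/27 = 545/27=20.19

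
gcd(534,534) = 534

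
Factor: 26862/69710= 13431/34855 = 3^1*5^( -1 )*11^2 * 37^1 * 6971^( - 1) 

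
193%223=193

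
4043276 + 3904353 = 7947629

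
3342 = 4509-1167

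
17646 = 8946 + 8700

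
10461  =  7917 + 2544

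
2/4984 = 1/2492 = 0.00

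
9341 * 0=0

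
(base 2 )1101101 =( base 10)109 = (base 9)131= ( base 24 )4D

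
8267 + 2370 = 10637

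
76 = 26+50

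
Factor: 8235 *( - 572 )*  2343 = - 2^2 *3^4*5^1*11^2 * 13^1*61^1 *71^1 = - 11036514060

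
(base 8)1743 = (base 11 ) 825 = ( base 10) 995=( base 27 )19n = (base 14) 511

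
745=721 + 24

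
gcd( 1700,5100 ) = 1700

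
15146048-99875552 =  - 84729504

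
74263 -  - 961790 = 1036053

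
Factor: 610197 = 3^1*7^3 *593^1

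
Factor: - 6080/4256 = -10/7 = - 2^1*5^1*7^( - 1 ) 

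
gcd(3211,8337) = 1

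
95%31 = 2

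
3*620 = 1860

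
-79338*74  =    -  5871012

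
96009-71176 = 24833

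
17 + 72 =89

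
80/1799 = 80/1799 = 0.04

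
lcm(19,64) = 1216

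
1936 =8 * 242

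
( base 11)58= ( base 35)1S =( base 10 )63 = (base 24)2F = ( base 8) 77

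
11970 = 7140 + 4830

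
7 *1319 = 9233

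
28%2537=28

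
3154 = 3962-808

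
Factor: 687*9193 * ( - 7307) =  - 3^1*29^1*229^1*317^1 * 7307^1 = - 46148023437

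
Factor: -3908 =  - 2^2*977^1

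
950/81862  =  475/40931=0.01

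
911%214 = 55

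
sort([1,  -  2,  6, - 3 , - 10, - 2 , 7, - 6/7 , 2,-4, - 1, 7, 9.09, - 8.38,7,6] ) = [ - 10, - 8.38, - 4, - 3, - 2,-2, - 1,-6/7,1, 2, 6, 6, 7,7,7,9.09]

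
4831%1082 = 503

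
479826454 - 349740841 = 130085613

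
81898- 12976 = 68922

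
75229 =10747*7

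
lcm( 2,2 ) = 2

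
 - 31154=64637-95791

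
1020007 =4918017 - 3898010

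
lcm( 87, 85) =7395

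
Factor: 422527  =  7^2*8623^1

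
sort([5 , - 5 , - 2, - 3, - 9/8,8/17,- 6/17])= [ - 5,-3,  -  2, - 9/8, - 6/17,8/17, 5]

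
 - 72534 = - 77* 942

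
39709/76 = 522 +37/76 = 522.49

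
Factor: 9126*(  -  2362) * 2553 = - 2^2 *3^4*13^2*23^1 *37^1*1181^1 =- 55031477436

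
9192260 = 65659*140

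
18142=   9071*2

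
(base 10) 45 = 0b101101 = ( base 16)2D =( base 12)39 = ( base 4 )231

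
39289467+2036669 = 41326136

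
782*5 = 3910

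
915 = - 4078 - -4993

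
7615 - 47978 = -40363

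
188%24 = 20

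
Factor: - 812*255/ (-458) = 2^1*3^1*5^1*7^1*17^1 * 29^1*229^ (  -  1 )= 103530/229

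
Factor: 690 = 2^1*3^1*5^1*23^1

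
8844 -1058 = 7786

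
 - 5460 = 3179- 8639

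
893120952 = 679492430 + 213628522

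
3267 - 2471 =796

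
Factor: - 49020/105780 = -19^1 * 41^( - 1 )  =  - 19/41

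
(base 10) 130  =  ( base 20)6A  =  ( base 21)64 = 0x82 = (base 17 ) 7b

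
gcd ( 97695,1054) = 1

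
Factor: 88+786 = 2^1*19^1*23^1 =874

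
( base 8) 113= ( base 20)3F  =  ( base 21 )3C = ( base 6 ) 203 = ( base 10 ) 75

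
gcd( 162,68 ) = 2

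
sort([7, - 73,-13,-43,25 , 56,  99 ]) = [  -  73, - 43, - 13, 7,  25, 56,99]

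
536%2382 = 536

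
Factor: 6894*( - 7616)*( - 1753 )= 2^7*3^2*7^1*17^1*383^1 * 1753^1=   92040746112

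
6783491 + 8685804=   15469295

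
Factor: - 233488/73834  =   - 116744/36917=- 2^3*19^(  -  1)*29^( - 1 )*67^( - 1) *14593^1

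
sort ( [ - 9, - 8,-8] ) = [  -  9, - 8, - 8]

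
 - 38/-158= 19/79  =  0.24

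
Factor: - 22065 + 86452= 31^2 * 67^1 = 64387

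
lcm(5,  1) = 5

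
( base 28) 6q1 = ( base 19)F0I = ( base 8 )12471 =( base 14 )1da1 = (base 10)5433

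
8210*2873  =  23587330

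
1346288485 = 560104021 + 786184464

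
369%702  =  369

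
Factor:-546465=-3^1*5^1*17^1 * 2143^1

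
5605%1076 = 225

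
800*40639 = 32511200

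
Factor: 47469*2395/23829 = 5^1*13^( - 2)*47^( - 1)*479^1*15823^1 = 37896085/7943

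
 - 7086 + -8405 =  - 15491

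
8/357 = 8/357 = 0.02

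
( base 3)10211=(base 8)147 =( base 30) 3d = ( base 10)103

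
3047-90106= -87059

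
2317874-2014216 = 303658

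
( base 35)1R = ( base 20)32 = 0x3e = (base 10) 62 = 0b111110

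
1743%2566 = 1743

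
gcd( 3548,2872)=4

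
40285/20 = 2014 + 1/4 = 2014.25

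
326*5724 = 1866024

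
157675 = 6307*25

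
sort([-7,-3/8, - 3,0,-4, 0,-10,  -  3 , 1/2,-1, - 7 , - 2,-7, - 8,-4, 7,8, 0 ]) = [ - 10 ,  -  8, - 7, - 7, - 7, - 4,- 4, - 3,-3, - 2, -1, - 3/8,0,0, 0,1/2,  7, 8 ]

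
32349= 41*789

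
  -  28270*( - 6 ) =169620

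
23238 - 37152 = -13914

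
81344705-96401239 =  - 15056534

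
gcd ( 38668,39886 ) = 14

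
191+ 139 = 330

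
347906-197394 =150512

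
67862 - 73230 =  - 5368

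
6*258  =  1548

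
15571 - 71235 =-55664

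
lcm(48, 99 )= 1584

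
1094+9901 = 10995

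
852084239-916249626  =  -64165387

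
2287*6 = 13722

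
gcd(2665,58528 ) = 1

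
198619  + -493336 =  - 294717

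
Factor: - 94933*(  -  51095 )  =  4850601635 = 5^1*11^1*929^1*94933^1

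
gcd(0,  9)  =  9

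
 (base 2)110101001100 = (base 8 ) 6514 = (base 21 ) 7f2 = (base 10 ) 3404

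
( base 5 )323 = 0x58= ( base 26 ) 3a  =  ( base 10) 88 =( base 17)53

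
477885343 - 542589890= - 64704547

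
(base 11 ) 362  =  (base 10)431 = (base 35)cb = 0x1AF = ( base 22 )JD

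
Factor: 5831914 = 2^1  *  11^1*  59^1*4493^1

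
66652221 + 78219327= 144871548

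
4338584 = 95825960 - 91487376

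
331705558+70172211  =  401877769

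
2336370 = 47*49710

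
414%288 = 126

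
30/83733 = 10/27911 = 0.00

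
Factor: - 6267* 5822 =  - 36486474 = - 2^1*3^1*41^1*71^1*2089^1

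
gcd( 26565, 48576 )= 759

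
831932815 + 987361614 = 1819294429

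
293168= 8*36646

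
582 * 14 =8148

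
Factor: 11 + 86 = 97^1 = 97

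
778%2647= 778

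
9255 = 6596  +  2659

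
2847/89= 2847/89 = 31.99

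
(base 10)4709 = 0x1265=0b1001001100101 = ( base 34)42H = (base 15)15de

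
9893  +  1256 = 11149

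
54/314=27/157=0.17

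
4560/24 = 190 = 190.00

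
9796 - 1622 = 8174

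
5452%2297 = 858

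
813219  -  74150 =739069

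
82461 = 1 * 82461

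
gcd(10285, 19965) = 605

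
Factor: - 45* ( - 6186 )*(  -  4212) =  - 1172494440 = - 2^3*3^7*5^1*13^1 * 1031^1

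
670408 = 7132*94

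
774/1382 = 387/691 = 0.56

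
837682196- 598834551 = 238847645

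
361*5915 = 2135315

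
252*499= 125748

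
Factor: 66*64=2^7*3^1*11^1  =  4224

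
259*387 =100233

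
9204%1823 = 89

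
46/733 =46/733 =0.06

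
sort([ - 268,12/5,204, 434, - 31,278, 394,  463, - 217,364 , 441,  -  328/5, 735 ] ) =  [ - 268, - 217 , - 328/5, - 31,12/5 , 204,278,364,394,434 , 441, 463,735 ]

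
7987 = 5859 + 2128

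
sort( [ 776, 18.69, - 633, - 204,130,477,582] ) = [ - 633, - 204,18.69,130,477,582,776] 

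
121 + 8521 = 8642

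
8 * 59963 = 479704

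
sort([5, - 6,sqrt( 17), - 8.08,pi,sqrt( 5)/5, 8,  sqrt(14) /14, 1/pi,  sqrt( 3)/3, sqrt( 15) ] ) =[-8.08 ,-6 , sqrt(14 ) /14,1/pi , sqrt ( 5)/5, sqrt(3 )/3, pi, sqrt( 15)  ,  sqrt( 17), 5,8]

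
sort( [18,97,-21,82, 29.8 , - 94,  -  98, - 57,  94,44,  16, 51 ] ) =[-98 , - 94, - 57, - 21,16,18, 29.8, 44, 51,  82, 94,97]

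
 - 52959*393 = -20812887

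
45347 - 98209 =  - 52862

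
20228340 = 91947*220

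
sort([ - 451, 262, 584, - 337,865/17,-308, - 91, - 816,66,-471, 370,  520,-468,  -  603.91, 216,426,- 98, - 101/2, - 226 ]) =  [ - 816, - 603.91, - 471, - 468, - 451, - 337, - 308, - 226, -98, - 91, - 101/2, 865/17, 66, 216, 262 , 370,426,520 , 584] 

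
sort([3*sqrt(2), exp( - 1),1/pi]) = [ 1/pi, exp( - 1),3*sqrt( 2) ] 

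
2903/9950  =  2903/9950=0.29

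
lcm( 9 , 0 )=0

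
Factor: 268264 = 2^3*33533^1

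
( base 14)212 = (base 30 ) di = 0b110011000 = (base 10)408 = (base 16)198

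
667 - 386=281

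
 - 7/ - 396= 7/396 = 0.02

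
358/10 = 35 + 4/5 = 35.80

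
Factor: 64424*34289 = 2209034536=2^3*17^1*2017^1*8053^1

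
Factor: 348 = 2^2*3^1* 29^1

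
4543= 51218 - 46675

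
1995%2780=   1995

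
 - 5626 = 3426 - 9052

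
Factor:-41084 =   -  2^2*10271^1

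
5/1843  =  5/1843 =0.00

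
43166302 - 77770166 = -34603864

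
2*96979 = 193958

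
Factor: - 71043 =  - 3^1 *7^1*17^1*199^1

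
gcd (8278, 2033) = 1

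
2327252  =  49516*47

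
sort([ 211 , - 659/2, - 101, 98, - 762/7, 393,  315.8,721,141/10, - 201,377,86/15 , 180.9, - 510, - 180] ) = [ - 510, - 659/2, - 201, - 180, - 762/7, - 101,86/15, 141/10, 98,180.9,211,  315.8, 377,393,721]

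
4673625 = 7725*605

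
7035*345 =2427075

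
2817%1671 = 1146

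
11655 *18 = 209790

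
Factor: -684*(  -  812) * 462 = 256598496 = 2^5 * 3^3 * 7^2*11^1*19^1*29^1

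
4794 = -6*(-799 )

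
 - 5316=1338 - 6654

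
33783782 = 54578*619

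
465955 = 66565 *7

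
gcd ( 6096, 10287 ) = 381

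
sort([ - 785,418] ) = [ - 785,418]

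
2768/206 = 13 + 45/103 = 13.44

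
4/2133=4/2133 = 0.00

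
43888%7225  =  538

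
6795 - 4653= 2142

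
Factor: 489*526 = 2^1 * 3^1*163^1*263^1=257214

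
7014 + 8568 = 15582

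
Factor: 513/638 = 2^( -1)*3^3*11^( - 1)*19^1* 29^( - 1) 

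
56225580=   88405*636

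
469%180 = 109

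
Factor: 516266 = 2^1 *293^1* 881^1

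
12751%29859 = 12751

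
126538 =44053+82485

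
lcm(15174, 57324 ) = 515916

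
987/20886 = 329/6962 = 0.05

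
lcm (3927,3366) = 23562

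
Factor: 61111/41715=3^( - 4 )*5^ ( - 1)*23^1 *103^ ( - 1)*2657^1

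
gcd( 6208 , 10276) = 4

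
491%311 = 180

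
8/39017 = 8/39017 = 0.00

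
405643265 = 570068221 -164424956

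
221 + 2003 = 2224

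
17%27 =17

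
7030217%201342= 184589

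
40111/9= 40111/9  =  4456.78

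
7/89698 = 1/12814 = 0.00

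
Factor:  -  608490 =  - 2^1 * 3^2*5^1 * 6761^1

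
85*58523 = 4974455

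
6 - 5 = 1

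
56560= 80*707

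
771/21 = 36 + 5/7  =  36.71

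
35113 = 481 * 73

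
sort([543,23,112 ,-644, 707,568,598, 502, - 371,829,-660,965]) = [ - 660, - 644, - 371,23,112,502,543,568,598,707 , 829,  965] 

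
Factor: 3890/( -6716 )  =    -  1945/3358 = -2^ ( - 1 )*5^1 * 23^( - 1) * 73^ (-1) * 389^1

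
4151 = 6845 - 2694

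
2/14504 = 1/7252 = 0.00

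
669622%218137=15211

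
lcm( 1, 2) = 2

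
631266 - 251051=380215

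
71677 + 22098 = 93775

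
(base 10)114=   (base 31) 3L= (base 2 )1110010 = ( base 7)222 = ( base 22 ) 54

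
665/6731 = 665/6731 =0.10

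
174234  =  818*213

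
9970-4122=5848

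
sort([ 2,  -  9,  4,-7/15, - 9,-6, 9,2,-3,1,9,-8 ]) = [-9, -9 , - 8,-6, - 3,-7/15,1, 2, 2, 4,9, 9 ]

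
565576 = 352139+213437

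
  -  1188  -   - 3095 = 1907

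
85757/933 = 91 + 854/933   =  91.92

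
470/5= 94 =94.00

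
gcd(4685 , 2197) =1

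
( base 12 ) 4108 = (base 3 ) 100200122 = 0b1101110011000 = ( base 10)7064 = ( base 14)2808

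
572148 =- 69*( - 8292)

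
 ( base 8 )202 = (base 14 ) 94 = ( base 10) 130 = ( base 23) 5F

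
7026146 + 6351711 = 13377857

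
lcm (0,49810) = 0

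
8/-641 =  - 1+ 633/641  =  -0.01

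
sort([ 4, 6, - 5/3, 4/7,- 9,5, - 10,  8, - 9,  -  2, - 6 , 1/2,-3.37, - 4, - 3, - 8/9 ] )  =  [ - 10, - 9 , - 9, -6, - 4, - 3.37, - 3, - 2, - 5/3,-8/9, 1/2,  4/7, 4,5, 6, 8]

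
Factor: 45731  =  7^1 * 47^1*139^1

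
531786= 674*789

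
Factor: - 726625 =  - 5^3 *5813^1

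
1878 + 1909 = 3787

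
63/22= 2 + 19/22  =  2.86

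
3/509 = 3/509 = 0.01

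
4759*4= 19036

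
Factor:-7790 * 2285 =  -17800150 = - 2^1*5^2 * 19^1* 41^1*457^1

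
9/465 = 3/155 = 0.02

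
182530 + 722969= 905499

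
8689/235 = 36+229/235 = 36.97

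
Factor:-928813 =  -928813^1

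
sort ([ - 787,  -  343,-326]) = [-787,-343, - 326] 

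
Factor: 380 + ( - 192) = 2^2*47^1 =188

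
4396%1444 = 64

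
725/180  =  4+1/36 = 4.03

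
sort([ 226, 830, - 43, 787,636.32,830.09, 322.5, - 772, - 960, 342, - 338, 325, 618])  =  [ - 960, - 772, - 338, - 43,226, 322.5, 325, 342,618,636.32,787, 830,  830.09 ] 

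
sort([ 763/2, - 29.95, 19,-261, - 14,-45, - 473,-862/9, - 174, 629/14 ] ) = [-473, -261, - 174, - 862/9,  -  45 , - 29.95 ,-14,19,629/14,763/2 ]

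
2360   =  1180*2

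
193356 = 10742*18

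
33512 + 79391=112903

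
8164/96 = 85 + 1/24 = 85.04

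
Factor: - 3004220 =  - 2^2*5^1*150211^1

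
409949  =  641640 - 231691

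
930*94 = 87420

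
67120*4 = 268480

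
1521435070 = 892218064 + 629217006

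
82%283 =82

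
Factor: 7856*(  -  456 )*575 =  - 2^7*3^1 * 5^2*19^1*23^1*491^1 = - 2059843200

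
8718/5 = 1743 + 3/5  =  1743.60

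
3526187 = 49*71963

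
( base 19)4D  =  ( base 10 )89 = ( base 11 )81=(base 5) 324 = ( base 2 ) 1011001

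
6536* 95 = 620920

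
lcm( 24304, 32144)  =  996464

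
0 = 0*602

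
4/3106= 2/1553 =0.00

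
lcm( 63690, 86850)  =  955350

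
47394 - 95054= - 47660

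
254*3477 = 883158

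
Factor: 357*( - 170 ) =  - 2^1*3^1*5^1*7^1*17^2  =  - 60690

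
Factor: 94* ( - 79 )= - 7426 = - 2^1 * 47^1* 79^1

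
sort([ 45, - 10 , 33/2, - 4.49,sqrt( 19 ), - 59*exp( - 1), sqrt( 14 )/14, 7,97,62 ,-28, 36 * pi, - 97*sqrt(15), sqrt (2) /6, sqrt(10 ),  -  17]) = [  -  97*sqrt( 15), - 28,  -  59*exp(  -  1 ),-17, - 10, - 4.49, sqrt (2 )/6, sqrt (14 )/14, sqrt(10), sqrt ( 19), 7, 33/2 , 45, 62,97, 36*pi ] 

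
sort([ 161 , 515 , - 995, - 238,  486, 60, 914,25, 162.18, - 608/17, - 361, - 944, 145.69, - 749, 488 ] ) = [ - 995, - 944,- 749, - 361, - 238, - 608/17, 25,60, 145.69, 161,162.18,486, 488, 515,914 ] 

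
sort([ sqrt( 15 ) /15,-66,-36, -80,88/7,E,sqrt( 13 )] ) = [  -  80, - 66,-36,sqrt ( 15 )/15,E,sqrt( 13 ),88/7] 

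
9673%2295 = 493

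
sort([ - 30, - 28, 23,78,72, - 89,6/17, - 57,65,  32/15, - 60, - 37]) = [  -  89, - 60,  -  57, - 37,- 30, - 28,6/17,32/15, 23,65,72,78 ] 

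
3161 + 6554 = 9715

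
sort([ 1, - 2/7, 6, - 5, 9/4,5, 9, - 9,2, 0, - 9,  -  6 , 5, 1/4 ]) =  [ - 9 ,-9, - 6, - 5, - 2/7,0, 1/4 , 1, 2,9/4, 5, 5, 6,9]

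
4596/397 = 11+ 229/397 = 11.58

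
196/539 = 4/11 = 0.36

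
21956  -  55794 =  - 33838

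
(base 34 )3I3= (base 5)112313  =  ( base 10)4083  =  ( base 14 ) 16b9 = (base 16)ff3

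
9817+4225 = 14042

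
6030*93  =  560790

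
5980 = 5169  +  811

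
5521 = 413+5108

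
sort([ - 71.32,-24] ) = [ - 71.32,  -  24 ]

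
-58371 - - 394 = - 57977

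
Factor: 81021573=3^3*59^1*181^1*281^1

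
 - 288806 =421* ( - 686 ) 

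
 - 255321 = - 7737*33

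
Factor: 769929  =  3^1*256643^1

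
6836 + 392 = 7228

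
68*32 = 2176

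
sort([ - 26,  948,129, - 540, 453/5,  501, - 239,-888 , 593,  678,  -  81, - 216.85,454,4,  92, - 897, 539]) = [ - 897,-888,-540, - 239, - 216.85, -81, - 26, 4, 453/5,  92,129,454,  501,539,593,678,948] 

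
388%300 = 88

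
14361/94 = 152 + 73/94 = 152.78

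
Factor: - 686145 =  - 3^1*5^1*149^1*307^1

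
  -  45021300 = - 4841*9300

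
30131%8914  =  3389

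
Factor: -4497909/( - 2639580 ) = 1499303/879860  =  2^( - 2)*5^( - 1)*13^1*29^ (-1 )*37^( -1)*41^ ( - 1 ) * 115331^1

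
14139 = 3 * 4713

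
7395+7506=14901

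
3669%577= 207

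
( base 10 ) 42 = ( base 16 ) 2a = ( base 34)18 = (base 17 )28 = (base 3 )1120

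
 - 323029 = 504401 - 827430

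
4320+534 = 4854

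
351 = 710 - 359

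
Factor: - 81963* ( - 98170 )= 8046307710 = 2^1*3^2*5^1*7^1*1301^1*9817^1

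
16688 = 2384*7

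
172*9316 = 1602352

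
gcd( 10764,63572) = 92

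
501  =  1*501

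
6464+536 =7000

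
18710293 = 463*40411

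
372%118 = 18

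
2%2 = 0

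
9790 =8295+1495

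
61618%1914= 370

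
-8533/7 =-1219 =- 1219.00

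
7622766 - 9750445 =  - 2127679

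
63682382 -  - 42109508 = 105791890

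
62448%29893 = 2662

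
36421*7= 254947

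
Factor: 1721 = 1721^1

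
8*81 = 648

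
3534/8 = 1767/4  =  441.75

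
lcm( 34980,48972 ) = 244860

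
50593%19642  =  11309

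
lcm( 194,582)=582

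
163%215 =163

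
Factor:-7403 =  - 11^1 * 673^1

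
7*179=1253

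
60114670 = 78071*770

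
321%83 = 72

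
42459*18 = 764262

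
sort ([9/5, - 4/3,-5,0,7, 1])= [ - 5, - 4/3, 0,1,9/5,7 ] 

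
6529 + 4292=10821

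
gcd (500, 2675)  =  25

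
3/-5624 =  - 1 + 5621/5624 = -0.00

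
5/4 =1 + 1/4  =  1.25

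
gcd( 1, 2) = 1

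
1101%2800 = 1101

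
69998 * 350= 24499300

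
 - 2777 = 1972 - 4749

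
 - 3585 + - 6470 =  - 10055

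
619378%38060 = 10418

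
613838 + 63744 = 677582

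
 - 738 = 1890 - 2628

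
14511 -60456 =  - 45945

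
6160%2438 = 1284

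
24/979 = 24/979  =  0.02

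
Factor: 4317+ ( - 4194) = 3^1*41^1 = 123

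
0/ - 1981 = 0/1 = - 0.00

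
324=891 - 567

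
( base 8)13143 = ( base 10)5731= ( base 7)22465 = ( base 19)FGC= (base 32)5j3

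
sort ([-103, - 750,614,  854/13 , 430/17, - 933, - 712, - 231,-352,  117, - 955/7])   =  [ -933, - 750, - 712, - 352,- 231 , - 955/7, -103,430/17,854/13,117,614 ] 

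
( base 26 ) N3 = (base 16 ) 259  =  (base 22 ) 157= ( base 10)601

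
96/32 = 3 = 3.00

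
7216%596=64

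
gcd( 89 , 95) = 1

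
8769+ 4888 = 13657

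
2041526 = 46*44381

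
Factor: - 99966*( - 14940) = 1493492040 =2^3*3^3*5^1*83^1*16661^1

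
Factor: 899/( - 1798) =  - 2^( - 1) = - 1/2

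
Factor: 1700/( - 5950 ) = -2/7 = -2^1*7^( - 1) 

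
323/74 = 4 + 27/74 = 4.36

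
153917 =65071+88846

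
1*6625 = 6625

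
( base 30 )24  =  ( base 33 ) 1V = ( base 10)64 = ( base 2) 1000000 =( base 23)2I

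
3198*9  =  28782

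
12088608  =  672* 17989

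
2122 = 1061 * 2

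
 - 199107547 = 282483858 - 481591405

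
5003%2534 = 2469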